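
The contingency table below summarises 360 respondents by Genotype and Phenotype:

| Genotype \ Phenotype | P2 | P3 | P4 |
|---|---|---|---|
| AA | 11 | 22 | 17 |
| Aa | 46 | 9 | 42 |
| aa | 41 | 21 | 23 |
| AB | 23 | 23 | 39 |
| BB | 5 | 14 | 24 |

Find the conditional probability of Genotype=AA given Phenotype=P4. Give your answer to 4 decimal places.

Total with Phenotype=P4: 17 + 42 + 23 + 39 + 24 = 145.
P(Genotype=AA | Phenotype=P4) = 17/145 = 0.1172.

0.1172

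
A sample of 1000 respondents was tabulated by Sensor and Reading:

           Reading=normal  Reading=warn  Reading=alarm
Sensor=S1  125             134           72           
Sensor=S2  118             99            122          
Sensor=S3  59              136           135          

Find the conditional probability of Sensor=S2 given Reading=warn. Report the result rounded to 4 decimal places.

Total with Reading=warn: 134 + 99 + 136 = 369.
P(Sensor=S2 | Reading=warn) = 99/369 = 0.2683.

0.2683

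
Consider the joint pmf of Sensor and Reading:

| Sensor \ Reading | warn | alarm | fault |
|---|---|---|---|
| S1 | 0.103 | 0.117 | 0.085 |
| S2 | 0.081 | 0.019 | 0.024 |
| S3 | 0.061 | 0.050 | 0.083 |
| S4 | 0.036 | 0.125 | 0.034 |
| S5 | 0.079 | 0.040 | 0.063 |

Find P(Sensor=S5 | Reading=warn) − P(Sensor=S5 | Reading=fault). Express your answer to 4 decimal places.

P(Reading=warn) = 0.103 + 0.081 + 0.061 + 0.036 + 0.079 = 0.360; P(Sensor=S5 | Reading=warn) = 0.079/0.360 = 0.21944.
P(Reading=fault) = 0.085 + 0.024 + 0.083 + 0.034 + 0.063 = 0.289; P(Sensor=S5 | Reading=fault) = 0.063/0.289 = 0.21799.
Difference = 0.0015.

0.0015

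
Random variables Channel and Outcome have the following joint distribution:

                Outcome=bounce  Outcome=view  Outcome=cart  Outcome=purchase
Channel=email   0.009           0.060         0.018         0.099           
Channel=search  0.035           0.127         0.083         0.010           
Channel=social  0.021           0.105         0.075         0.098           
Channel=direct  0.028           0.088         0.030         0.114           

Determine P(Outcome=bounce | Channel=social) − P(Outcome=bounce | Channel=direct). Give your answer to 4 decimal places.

P(Channel=social) = 0.021 + 0.105 + 0.075 + 0.098 = 0.299; P(Outcome=bounce | Channel=social) = 0.021/0.299 = 0.07023.
P(Channel=direct) = 0.028 + 0.088 + 0.030 + 0.114 = 0.260; P(Outcome=bounce | Channel=direct) = 0.028/0.260 = 0.10769.
Difference = -0.0375.

-0.0375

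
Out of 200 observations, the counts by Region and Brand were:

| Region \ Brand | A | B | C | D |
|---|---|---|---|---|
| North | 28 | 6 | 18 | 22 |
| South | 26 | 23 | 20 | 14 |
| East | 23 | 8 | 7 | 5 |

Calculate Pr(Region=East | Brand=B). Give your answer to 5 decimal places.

Total with Brand=B: 6 + 23 + 8 = 37.
P(Region=East | Brand=B) = 8/37 = 0.21622.

0.21622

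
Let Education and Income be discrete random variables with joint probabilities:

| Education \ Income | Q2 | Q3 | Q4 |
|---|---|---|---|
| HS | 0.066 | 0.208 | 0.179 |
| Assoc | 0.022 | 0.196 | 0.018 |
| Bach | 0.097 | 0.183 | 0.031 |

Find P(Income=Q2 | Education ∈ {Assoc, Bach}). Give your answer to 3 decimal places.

0.218

P(Education=Assoc) = 0.022 + 0.196 + 0.018 = 0.236.
P(Education=Bach) = 0.097 + 0.183 + 0.031 = 0.311.
P(Education ∈ {Assoc, Bach}) = 0.236 + 0.311 = 0.547; P(Income=Q2, Education ∈ {Assoc, Bach}) = 0.022 + 0.097 = 0.119.
P(Income=Q2 | Education ∈ {Assoc, Bach}) = 0.119/0.547 = 0.218.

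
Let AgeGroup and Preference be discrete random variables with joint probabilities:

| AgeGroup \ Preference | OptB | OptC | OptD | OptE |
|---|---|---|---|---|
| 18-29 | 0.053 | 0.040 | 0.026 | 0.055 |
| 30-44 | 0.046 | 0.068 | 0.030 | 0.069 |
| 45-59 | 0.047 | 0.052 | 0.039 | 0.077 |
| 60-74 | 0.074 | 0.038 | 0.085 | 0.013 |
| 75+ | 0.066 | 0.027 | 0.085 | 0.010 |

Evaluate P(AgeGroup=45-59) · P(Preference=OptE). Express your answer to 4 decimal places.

P(AgeGroup=45-59) = 0.047 + 0.052 + 0.039 + 0.077 = 0.215.
P(Preference=OptE) = 0.055 + 0.069 + 0.077 + 0.013 + 0.010 = 0.224.
Product: 0.215 × 0.224 = 0.0482.

0.0482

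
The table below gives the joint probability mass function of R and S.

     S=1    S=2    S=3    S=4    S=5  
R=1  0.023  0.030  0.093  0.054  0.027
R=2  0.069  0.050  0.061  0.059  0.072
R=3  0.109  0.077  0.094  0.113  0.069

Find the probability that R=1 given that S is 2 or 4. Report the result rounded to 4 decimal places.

P(S=2) = 0.030 + 0.050 + 0.077 = 0.157.
P(S=4) = 0.054 + 0.059 + 0.113 = 0.226.
P(S ∈ {2, 4}) = 0.157 + 0.226 = 0.383; P(R=1, S ∈ {2, 4}) = 0.030 + 0.054 = 0.084.
P(R=1 | S ∈ {2, 4}) = 0.084/0.383 = 0.2193.

0.2193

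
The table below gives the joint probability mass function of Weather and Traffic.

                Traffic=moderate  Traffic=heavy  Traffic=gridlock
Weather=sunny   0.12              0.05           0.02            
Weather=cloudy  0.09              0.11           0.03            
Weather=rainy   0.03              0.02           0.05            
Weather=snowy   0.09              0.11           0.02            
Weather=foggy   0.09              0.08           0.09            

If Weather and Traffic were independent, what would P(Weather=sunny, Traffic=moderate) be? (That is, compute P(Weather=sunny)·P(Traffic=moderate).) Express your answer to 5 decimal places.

P(Weather=sunny) = 0.12 + 0.05 + 0.02 = 0.19.
P(Traffic=moderate) = 0.12 + 0.09 + 0.03 + 0.09 + 0.09 = 0.42.
Product: 0.19 × 0.42 = 0.07980.

0.07980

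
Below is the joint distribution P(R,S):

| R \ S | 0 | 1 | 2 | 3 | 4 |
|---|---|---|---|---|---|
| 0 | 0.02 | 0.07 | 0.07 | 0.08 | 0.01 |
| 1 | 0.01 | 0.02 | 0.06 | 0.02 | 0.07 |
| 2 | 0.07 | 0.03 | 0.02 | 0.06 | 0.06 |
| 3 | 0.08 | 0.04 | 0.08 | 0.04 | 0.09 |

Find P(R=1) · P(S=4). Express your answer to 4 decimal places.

P(R=1) = 0.01 + 0.02 + 0.06 + 0.02 + 0.07 = 0.18.
P(S=4) = 0.01 + 0.07 + 0.06 + 0.09 = 0.23.
Product: 0.18 × 0.23 = 0.0414.

0.0414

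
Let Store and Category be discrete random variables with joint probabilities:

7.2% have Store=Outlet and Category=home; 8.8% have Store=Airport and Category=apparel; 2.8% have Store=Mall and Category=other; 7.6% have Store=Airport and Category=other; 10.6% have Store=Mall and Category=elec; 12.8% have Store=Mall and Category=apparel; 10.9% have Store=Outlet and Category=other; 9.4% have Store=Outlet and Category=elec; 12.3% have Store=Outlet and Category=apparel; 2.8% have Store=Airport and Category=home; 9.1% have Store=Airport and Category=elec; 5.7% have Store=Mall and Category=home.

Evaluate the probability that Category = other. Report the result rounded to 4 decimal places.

P(Category=other) = 0.028 + 0.076 + 0.109 = 0.213.

0.2130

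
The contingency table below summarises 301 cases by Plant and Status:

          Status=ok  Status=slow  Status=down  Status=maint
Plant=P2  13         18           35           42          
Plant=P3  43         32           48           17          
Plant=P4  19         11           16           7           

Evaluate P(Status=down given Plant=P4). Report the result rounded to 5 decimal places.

0.30189

Total with Plant=P4: 19 + 11 + 16 + 7 = 53.
P(Status=down | Plant=P4) = 16/53 = 0.30189.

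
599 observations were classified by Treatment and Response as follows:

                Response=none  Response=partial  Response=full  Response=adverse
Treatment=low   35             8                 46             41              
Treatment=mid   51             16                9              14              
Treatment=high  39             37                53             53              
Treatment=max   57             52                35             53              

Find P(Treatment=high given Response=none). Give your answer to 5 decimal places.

0.21429

Total with Response=none: 35 + 51 + 39 + 57 = 182.
P(Treatment=high | Response=none) = 39/182 = 0.21429.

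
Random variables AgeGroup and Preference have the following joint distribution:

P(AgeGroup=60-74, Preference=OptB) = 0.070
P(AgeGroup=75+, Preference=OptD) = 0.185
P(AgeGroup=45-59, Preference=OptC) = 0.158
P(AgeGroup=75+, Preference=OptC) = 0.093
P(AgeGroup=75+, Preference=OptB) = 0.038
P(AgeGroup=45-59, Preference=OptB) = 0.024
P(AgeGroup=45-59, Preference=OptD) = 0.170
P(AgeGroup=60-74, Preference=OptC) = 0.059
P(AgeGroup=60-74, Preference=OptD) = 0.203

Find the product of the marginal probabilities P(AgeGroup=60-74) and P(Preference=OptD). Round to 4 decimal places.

0.1853

P(AgeGroup=60-74) = 0.070 + 0.059 + 0.203 = 0.332.
P(Preference=OptD) = 0.170 + 0.203 + 0.185 = 0.558.
Product: 0.332 × 0.558 = 0.1853.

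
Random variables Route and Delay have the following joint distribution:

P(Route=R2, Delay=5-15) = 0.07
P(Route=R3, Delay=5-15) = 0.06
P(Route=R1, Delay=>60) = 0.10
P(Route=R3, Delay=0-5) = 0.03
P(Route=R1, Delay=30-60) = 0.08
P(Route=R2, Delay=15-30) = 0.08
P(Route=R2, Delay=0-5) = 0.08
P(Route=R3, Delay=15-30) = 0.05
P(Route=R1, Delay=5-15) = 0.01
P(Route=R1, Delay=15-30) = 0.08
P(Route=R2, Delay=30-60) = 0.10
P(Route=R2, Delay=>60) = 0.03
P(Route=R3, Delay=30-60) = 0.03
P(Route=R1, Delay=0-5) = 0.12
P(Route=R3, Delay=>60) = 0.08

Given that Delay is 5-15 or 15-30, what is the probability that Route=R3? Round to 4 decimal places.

P(Delay=5-15) = 0.01 + 0.07 + 0.06 = 0.14.
P(Delay=15-30) = 0.08 + 0.08 + 0.05 = 0.21.
P(Delay ∈ {5-15, 15-30}) = 0.14 + 0.21 = 0.35; P(Route=R3, Delay ∈ {5-15, 15-30}) = 0.06 + 0.05 = 0.11.
P(Route=R3 | Delay ∈ {5-15, 15-30}) = 0.11/0.35 = 0.3143.

0.3143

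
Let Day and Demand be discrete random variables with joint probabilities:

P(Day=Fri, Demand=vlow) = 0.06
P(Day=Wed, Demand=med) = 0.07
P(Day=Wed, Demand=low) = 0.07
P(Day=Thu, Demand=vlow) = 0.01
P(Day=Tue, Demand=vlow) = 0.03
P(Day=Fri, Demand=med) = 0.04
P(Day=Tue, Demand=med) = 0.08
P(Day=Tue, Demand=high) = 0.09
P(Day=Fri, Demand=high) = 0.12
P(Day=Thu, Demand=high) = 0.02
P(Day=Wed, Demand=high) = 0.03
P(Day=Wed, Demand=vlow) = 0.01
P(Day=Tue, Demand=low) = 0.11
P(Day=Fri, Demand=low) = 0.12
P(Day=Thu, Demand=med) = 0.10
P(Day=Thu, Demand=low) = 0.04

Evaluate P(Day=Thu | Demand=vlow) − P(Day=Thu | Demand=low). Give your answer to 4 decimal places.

-0.0267

P(Demand=vlow) = 0.03 + 0.01 + 0.01 + 0.06 = 0.11; P(Day=Thu | Demand=vlow) = 0.01/0.11 = 0.09091.
P(Demand=low) = 0.11 + 0.07 + 0.04 + 0.12 = 0.34; P(Day=Thu | Demand=low) = 0.04/0.34 = 0.11765.
Difference = -0.0267.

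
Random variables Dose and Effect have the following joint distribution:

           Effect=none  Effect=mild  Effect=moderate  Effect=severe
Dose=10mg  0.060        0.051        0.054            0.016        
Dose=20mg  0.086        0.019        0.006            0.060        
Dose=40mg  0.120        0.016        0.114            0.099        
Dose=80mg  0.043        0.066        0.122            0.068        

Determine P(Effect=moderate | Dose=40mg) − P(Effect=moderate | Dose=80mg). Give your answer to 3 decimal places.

-0.081

P(Dose=40mg) = 0.120 + 0.016 + 0.114 + 0.099 = 0.349; P(Effect=moderate | Dose=40mg) = 0.114/0.349 = 0.3266.
P(Dose=80mg) = 0.043 + 0.066 + 0.122 + 0.068 = 0.299; P(Effect=moderate | Dose=80mg) = 0.122/0.299 = 0.4080.
Difference = -0.081.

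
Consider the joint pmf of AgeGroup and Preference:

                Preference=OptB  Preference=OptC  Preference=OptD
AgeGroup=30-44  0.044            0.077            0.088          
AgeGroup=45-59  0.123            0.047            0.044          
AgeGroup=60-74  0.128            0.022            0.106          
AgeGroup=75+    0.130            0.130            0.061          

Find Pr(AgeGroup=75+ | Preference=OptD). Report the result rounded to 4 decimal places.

P(Preference=OptD) = 0.088 + 0.044 + 0.106 + 0.061 = 0.299.
P(AgeGroup=75+ | Preference=OptD) = 0.061/0.299 = 0.2040.

0.2040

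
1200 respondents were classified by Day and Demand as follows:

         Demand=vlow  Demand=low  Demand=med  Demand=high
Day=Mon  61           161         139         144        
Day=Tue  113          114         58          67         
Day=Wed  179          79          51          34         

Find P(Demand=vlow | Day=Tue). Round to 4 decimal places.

0.3210

Total with Day=Tue: 113 + 114 + 58 + 67 = 352.
P(Demand=vlow | Day=Tue) = 113/352 = 0.3210.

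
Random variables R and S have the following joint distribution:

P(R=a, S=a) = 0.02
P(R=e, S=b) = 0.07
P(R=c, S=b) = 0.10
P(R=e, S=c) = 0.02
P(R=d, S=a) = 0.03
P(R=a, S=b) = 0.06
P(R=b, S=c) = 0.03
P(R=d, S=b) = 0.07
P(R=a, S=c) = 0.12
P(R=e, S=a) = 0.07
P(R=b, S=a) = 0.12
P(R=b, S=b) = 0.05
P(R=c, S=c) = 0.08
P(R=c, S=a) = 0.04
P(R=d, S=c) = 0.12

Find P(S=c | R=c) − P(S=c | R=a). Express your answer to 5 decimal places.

P(R=c) = 0.04 + 0.10 + 0.08 = 0.22; P(S=c | R=c) = 0.08/0.22 = 0.363636.
P(R=a) = 0.02 + 0.06 + 0.12 = 0.20; P(S=c | R=a) = 0.12/0.20 = 0.600000.
Difference = -0.23636.

-0.23636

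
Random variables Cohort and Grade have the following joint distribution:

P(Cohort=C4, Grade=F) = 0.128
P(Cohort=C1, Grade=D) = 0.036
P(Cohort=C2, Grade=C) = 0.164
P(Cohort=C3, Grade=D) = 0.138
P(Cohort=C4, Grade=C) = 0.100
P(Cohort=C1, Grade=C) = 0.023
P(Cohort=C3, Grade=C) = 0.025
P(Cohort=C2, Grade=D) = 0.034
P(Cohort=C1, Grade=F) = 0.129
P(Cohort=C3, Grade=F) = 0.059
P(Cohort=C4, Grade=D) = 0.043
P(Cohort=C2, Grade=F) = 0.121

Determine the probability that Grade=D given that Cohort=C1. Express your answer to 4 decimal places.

0.1915

P(Cohort=C1) = 0.023 + 0.036 + 0.129 = 0.188.
P(Grade=D | Cohort=C1) = 0.036/0.188 = 0.1915.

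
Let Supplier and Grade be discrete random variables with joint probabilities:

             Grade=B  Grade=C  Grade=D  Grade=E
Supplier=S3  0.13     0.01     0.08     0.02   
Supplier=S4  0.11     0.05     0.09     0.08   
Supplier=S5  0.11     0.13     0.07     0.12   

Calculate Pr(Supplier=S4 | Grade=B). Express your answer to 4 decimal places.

P(Grade=B) = 0.13 + 0.11 + 0.11 = 0.35.
P(Supplier=S4 | Grade=B) = 0.11/0.35 = 0.3143.

0.3143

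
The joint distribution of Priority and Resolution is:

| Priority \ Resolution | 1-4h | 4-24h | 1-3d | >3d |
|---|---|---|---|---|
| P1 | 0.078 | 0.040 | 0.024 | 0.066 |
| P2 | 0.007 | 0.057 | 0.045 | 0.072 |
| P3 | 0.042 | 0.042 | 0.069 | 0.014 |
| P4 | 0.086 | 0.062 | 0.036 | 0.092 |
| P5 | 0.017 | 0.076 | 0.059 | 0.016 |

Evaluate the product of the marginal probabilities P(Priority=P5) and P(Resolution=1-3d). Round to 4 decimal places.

0.0391

P(Priority=P5) = 0.017 + 0.076 + 0.059 + 0.016 = 0.168.
P(Resolution=1-3d) = 0.024 + 0.045 + 0.069 + 0.036 + 0.059 = 0.233.
Product: 0.168 × 0.233 = 0.0391.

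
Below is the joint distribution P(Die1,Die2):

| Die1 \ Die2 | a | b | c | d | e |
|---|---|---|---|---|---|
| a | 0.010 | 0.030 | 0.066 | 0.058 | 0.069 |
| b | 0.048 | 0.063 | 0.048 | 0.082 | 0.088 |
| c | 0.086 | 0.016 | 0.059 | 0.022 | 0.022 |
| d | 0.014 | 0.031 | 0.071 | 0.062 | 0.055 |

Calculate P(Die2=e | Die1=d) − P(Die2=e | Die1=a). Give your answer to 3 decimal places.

-0.060

P(Die1=d) = 0.014 + 0.031 + 0.071 + 0.062 + 0.055 = 0.233; P(Die2=e | Die1=d) = 0.055/0.233 = 0.2361.
P(Die1=a) = 0.010 + 0.030 + 0.066 + 0.058 + 0.069 = 0.233; P(Die2=e | Die1=a) = 0.069/0.233 = 0.2961.
Difference = -0.060.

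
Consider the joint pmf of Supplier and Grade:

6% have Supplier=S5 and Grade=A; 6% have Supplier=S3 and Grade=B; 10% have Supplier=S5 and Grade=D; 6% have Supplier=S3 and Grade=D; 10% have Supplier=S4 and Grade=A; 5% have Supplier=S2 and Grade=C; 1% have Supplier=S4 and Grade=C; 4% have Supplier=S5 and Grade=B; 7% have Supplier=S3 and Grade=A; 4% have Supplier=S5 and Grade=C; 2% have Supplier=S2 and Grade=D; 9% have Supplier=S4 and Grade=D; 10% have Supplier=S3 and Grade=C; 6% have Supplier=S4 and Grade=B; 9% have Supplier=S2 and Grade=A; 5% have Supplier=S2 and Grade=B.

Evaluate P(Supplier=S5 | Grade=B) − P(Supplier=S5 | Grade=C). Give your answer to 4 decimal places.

-0.0095

P(Grade=B) = 0.05 + 0.06 + 0.06 + 0.04 = 0.21; P(Supplier=S5 | Grade=B) = 0.04/0.21 = 0.19048.
P(Grade=C) = 0.05 + 0.10 + 0.01 + 0.04 = 0.20; P(Supplier=S5 | Grade=C) = 0.04/0.20 = 0.20000.
Difference = -0.0095.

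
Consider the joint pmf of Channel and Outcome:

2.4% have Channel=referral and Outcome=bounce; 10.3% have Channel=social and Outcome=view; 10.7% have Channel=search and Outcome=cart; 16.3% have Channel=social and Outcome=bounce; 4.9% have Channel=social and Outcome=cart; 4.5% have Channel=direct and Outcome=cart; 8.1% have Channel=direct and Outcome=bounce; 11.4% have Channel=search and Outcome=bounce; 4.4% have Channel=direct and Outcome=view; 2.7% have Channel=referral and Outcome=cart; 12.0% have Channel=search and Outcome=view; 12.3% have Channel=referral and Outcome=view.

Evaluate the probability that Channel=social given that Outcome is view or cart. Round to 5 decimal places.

P(Outcome=view) = 0.120 + 0.103 + 0.044 + 0.123 = 0.390.
P(Outcome=cart) = 0.107 + 0.049 + 0.045 + 0.027 = 0.228.
P(Outcome ∈ {view, cart}) = 0.390 + 0.228 = 0.618; P(Channel=social, Outcome ∈ {view, cart}) = 0.103 + 0.049 = 0.152.
P(Channel=social | Outcome ∈ {view, cart}) = 0.152/0.618 = 0.24595.

0.24595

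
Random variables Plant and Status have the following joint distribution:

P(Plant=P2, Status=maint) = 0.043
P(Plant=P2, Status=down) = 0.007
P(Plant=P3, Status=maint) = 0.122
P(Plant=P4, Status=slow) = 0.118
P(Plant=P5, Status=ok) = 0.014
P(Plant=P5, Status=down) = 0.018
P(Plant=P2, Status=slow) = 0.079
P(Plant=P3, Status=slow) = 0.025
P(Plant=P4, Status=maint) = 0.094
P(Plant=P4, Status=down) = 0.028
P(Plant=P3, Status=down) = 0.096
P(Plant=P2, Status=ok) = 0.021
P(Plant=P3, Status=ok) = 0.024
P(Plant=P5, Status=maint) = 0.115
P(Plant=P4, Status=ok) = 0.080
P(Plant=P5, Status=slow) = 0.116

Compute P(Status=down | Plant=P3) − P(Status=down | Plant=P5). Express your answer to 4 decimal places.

0.2911

P(Plant=P3) = 0.024 + 0.025 + 0.096 + 0.122 = 0.267; P(Status=down | Plant=P3) = 0.096/0.267 = 0.35955.
P(Plant=P5) = 0.014 + 0.116 + 0.018 + 0.115 = 0.263; P(Status=down | Plant=P5) = 0.018/0.263 = 0.06844.
Difference = 0.2911.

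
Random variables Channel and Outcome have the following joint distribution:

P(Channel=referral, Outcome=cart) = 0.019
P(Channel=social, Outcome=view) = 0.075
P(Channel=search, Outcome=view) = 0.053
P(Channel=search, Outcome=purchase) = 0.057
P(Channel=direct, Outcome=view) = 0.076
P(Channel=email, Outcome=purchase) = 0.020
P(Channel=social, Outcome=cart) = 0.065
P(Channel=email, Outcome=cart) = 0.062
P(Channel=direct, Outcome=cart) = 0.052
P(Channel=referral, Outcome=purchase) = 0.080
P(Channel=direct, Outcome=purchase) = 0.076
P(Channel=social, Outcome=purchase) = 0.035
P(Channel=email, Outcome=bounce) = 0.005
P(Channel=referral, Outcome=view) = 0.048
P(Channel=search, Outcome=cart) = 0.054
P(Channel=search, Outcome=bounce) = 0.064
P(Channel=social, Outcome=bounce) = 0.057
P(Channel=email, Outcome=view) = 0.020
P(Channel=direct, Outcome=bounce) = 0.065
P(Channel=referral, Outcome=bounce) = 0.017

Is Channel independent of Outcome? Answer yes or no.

P(Channel=referral) = 0.164 and P(Outcome=purchase) = 0.268, so their product is 0.04395, but P(Channel=referral, Outcome=purchase) = 0.080. Since these differ, Channel and Outcome are not independent.

no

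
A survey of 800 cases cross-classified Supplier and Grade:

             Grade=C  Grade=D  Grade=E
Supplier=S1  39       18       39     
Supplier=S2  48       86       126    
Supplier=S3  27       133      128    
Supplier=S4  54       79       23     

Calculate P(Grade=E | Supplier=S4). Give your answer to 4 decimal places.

0.1474

Total with Supplier=S4: 54 + 79 + 23 = 156.
P(Grade=E | Supplier=S4) = 23/156 = 0.1474.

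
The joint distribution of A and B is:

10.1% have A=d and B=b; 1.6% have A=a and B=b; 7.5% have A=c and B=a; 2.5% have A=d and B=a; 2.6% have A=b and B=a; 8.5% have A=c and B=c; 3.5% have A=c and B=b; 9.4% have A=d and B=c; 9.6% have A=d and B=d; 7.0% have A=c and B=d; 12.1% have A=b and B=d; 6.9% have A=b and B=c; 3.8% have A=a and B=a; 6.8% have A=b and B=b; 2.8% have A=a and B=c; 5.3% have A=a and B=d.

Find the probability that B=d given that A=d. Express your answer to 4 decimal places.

0.3038

P(A=d) = 0.025 + 0.101 + 0.094 + 0.096 = 0.316.
P(B=d | A=d) = 0.096/0.316 = 0.3038.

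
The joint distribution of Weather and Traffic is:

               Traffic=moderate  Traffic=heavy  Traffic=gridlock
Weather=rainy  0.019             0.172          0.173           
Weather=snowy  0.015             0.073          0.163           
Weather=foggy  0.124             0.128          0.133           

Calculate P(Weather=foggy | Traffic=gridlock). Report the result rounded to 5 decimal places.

0.28358

P(Traffic=gridlock) = 0.173 + 0.163 + 0.133 = 0.469.
P(Weather=foggy | Traffic=gridlock) = 0.133/0.469 = 0.28358.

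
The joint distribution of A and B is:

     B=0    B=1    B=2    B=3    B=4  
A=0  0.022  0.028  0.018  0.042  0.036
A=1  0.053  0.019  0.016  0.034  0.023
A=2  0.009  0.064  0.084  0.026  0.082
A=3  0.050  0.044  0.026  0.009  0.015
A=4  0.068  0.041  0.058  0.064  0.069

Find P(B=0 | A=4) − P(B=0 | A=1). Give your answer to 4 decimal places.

-0.1389

P(A=4) = 0.068 + 0.041 + 0.058 + 0.064 + 0.069 = 0.300; P(B=0 | A=4) = 0.068/0.300 = 0.22667.
P(A=1) = 0.053 + 0.019 + 0.016 + 0.034 + 0.023 = 0.145; P(B=0 | A=1) = 0.053/0.145 = 0.36552.
Difference = -0.1389.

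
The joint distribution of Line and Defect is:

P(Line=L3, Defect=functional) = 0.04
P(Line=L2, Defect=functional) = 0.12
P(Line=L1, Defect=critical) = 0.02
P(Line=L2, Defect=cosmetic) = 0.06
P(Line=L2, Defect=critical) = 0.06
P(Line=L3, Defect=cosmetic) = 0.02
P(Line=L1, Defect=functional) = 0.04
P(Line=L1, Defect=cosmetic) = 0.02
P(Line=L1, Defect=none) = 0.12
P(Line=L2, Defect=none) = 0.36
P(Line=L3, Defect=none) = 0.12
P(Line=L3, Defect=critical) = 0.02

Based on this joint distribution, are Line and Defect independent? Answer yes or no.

yes

Every cell satisfies P(Line,Defect) = P(Line)·P(Defect). For instance P(Line=L3) = 0.20, P(Defect=functional) = 0.20, and 0.20×0.20 = 0.04 matches the joint entry. So Line and Defect are independent.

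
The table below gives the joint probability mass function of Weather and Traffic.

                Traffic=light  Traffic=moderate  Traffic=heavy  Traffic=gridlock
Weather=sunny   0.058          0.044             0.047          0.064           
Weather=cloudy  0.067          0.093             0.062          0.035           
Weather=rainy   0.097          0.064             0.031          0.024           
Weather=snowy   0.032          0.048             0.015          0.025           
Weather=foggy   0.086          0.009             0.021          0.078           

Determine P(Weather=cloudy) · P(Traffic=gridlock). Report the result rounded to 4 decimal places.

0.0581

P(Weather=cloudy) = 0.067 + 0.093 + 0.062 + 0.035 = 0.257.
P(Traffic=gridlock) = 0.064 + 0.035 + 0.024 + 0.025 + 0.078 = 0.226.
Product: 0.257 × 0.226 = 0.0581.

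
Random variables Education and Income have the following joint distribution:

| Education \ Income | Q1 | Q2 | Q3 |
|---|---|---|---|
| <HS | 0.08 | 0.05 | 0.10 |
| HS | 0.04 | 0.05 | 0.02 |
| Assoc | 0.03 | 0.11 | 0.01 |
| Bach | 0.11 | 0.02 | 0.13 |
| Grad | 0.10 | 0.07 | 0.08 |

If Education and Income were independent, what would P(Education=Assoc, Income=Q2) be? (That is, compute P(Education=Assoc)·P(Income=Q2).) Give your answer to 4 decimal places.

0.0450

P(Education=Assoc) = 0.03 + 0.11 + 0.01 = 0.15.
P(Income=Q2) = 0.05 + 0.05 + 0.11 + 0.02 + 0.07 = 0.30.
Product: 0.15 × 0.30 = 0.0450.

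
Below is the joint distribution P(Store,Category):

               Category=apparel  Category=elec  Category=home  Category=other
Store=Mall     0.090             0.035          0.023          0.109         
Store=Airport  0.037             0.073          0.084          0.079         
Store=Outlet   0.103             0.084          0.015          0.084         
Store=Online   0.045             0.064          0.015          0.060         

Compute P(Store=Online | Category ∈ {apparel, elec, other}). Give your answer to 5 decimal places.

P(Category=apparel) = 0.090 + 0.037 + 0.103 + 0.045 = 0.275.
P(Category=elec) = 0.035 + 0.073 + 0.084 + 0.064 = 0.256.
P(Category=other) = 0.109 + 0.079 + 0.084 + 0.060 = 0.332.
P(Category ∈ {apparel, elec, other}) = 0.275 + 0.256 + 0.332 = 0.863; P(Store=Online, Category ∈ {apparel, elec, other}) = 0.045 + 0.064 + 0.060 = 0.169.
P(Store=Online | Category ∈ {apparel, elec, other}) = 0.169/0.863 = 0.19583.

0.19583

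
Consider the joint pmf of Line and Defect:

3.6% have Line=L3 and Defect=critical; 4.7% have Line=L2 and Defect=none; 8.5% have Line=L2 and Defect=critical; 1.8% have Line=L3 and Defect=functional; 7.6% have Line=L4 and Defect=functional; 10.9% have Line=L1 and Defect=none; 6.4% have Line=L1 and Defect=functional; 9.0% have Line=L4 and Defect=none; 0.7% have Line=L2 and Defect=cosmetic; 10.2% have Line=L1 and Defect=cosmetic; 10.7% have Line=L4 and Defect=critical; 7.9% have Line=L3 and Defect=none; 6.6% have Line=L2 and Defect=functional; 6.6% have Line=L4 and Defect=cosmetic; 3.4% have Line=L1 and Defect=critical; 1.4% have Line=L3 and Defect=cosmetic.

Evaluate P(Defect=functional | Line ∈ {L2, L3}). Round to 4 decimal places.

P(Line=L2) = 0.047 + 0.007 + 0.066 + 0.085 = 0.205.
P(Line=L3) = 0.079 + 0.014 + 0.018 + 0.036 = 0.147.
P(Line ∈ {L2, L3}) = 0.205 + 0.147 = 0.352; P(Defect=functional, Line ∈ {L2, L3}) = 0.066 + 0.018 = 0.084.
P(Defect=functional | Line ∈ {L2, L3}) = 0.084/0.352 = 0.2386.

0.2386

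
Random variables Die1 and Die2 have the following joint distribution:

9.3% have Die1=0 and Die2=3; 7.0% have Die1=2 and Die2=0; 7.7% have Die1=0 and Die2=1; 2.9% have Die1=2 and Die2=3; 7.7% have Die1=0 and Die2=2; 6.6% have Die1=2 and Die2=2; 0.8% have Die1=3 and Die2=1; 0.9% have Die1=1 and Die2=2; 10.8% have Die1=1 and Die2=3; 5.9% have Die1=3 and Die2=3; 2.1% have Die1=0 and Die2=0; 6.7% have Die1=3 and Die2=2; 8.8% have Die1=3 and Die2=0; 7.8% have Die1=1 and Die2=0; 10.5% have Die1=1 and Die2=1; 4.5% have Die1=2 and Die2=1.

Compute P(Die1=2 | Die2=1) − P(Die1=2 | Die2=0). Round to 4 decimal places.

-0.0809

P(Die2=1) = 0.077 + 0.105 + 0.045 + 0.008 = 0.235; P(Die1=2 | Die2=1) = 0.045/0.235 = 0.19149.
P(Die2=0) = 0.021 + 0.078 + 0.070 + 0.088 = 0.257; P(Die1=2 | Die2=0) = 0.070/0.257 = 0.27237.
Difference = -0.0809.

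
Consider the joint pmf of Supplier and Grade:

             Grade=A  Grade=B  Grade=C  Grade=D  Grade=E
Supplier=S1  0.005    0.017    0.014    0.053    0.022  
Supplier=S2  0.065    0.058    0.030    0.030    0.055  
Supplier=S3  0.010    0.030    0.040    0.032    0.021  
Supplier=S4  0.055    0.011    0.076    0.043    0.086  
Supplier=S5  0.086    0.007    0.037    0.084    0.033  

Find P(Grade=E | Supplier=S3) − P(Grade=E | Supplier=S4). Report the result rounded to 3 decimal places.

-0.159

P(Supplier=S3) = 0.010 + 0.030 + 0.040 + 0.032 + 0.021 = 0.133; P(Grade=E | Supplier=S3) = 0.021/0.133 = 0.1579.
P(Supplier=S4) = 0.055 + 0.011 + 0.076 + 0.043 + 0.086 = 0.271; P(Grade=E | Supplier=S4) = 0.086/0.271 = 0.3173.
Difference = -0.159.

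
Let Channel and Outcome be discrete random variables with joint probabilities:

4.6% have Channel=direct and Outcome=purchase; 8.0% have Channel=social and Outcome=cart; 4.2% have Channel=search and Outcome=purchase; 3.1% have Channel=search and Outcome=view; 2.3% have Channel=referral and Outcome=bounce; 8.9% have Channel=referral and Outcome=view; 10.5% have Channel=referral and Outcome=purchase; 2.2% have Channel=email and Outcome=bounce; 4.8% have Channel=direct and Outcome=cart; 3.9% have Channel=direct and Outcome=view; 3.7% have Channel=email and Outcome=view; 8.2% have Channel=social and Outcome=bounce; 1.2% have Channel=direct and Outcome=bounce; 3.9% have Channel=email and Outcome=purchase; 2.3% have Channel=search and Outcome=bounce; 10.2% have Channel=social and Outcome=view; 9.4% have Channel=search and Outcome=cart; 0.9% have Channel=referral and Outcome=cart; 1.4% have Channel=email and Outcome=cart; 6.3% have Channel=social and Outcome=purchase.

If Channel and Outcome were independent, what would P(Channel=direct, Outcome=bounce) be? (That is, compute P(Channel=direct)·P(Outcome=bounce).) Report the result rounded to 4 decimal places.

P(Channel=direct) = 0.012 + 0.039 + 0.048 + 0.046 = 0.145.
P(Outcome=bounce) = 0.022 + 0.023 + 0.082 + 0.012 + 0.023 = 0.162.
Product: 0.145 × 0.162 = 0.0235.

0.0235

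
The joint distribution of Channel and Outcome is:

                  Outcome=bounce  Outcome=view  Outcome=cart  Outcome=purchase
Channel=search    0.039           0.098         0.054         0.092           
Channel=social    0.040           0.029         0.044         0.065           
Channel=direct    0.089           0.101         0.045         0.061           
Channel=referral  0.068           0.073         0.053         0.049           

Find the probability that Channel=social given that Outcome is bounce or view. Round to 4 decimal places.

0.1285

P(Outcome=bounce) = 0.039 + 0.040 + 0.089 + 0.068 = 0.236.
P(Outcome=view) = 0.098 + 0.029 + 0.101 + 0.073 = 0.301.
P(Outcome ∈ {bounce, view}) = 0.236 + 0.301 = 0.537; P(Channel=social, Outcome ∈ {bounce, view}) = 0.040 + 0.029 = 0.069.
P(Channel=social | Outcome ∈ {bounce, view}) = 0.069/0.537 = 0.1285.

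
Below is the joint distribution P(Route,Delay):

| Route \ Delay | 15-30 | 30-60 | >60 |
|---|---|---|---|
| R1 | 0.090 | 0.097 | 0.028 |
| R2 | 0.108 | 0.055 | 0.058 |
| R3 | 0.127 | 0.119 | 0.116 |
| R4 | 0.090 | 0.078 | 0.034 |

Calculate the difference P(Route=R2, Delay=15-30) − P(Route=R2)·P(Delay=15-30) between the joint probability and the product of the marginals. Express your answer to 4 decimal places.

0.0163

P(Route=R2) = 0.108 + 0.055 + 0.058 = 0.221.
P(Delay=15-30) = 0.090 + 0.108 + 0.127 + 0.090 = 0.415.
P(Route=R2, Delay=15-30) − P(Route=R2)P(Delay=15-30) = 0.108 − 0.221×0.415 = 0.0163.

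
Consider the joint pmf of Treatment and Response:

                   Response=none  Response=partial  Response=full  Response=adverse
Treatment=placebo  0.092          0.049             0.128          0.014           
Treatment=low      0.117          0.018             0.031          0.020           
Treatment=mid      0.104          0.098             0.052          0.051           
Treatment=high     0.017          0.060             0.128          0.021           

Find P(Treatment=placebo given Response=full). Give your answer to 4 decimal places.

0.3776

P(Response=full) = 0.128 + 0.031 + 0.052 + 0.128 = 0.339.
P(Treatment=placebo | Response=full) = 0.128/0.339 = 0.3776.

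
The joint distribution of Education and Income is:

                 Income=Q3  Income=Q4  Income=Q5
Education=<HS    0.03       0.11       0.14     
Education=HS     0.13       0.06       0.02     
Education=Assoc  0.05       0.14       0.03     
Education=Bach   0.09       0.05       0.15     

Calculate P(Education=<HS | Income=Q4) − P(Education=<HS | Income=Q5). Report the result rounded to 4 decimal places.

P(Income=Q4) = 0.11 + 0.06 + 0.14 + 0.05 = 0.36; P(Education=<HS | Income=Q4) = 0.11/0.36 = 0.30556.
P(Income=Q5) = 0.14 + 0.02 + 0.03 + 0.15 = 0.34; P(Education=<HS | Income=Q5) = 0.14/0.34 = 0.41176.
Difference = -0.1062.

-0.1062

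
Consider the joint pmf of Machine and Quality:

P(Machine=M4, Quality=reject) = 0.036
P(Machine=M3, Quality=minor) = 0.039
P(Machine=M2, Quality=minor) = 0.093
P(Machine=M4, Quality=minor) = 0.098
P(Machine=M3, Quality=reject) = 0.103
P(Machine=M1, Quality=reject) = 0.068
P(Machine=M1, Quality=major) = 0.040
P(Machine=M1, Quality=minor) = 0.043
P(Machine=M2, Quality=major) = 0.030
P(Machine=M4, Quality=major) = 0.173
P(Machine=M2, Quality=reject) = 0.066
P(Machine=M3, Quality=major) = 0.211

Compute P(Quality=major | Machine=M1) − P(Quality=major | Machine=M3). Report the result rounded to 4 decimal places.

-0.3328

P(Machine=M1) = 0.043 + 0.040 + 0.068 = 0.151; P(Quality=major | Machine=M1) = 0.040/0.151 = 0.26490.
P(Machine=M3) = 0.039 + 0.211 + 0.103 = 0.353; P(Quality=major | Machine=M3) = 0.211/0.353 = 0.59773.
Difference = -0.3328.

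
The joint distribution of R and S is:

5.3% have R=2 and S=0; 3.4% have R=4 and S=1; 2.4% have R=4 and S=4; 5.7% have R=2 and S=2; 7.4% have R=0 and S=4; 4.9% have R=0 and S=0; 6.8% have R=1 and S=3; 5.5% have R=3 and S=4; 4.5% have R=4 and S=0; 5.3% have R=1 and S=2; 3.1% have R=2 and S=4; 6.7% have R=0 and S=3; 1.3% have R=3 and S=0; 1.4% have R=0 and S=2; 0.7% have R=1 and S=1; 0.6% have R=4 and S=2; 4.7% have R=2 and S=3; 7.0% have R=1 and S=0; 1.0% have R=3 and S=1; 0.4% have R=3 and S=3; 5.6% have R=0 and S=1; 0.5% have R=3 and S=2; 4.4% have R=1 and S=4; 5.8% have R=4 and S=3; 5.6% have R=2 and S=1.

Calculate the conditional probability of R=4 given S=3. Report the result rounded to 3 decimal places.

0.238

P(S=3) = 0.067 + 0.068 + 0.047 + 0.004 + 0.058 = 0.244.
P(R=4 | S=3) = 0.058/0.244 = 0.238.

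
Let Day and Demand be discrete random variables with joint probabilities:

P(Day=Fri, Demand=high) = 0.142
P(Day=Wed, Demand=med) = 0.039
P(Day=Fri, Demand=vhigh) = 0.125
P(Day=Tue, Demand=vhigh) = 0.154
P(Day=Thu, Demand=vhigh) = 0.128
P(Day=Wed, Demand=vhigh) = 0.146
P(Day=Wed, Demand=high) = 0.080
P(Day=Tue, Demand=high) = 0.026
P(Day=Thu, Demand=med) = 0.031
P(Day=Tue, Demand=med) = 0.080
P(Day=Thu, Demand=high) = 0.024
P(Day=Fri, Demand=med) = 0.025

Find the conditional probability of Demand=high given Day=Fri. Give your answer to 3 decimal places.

0.486

P(Day=Fri) = 0.025 + 0.142 + 0.125 = 0.292.
P(Demand=high | Day=Fri) = 0.142/0.292 = 0.486.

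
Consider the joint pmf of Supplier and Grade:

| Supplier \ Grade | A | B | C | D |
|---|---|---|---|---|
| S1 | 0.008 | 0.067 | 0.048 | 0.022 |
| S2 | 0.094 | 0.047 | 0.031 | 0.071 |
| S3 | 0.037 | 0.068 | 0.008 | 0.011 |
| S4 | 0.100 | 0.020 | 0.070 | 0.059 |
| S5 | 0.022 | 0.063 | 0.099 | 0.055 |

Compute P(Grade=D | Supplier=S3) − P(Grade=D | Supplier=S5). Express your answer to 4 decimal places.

P(Supplier=S3) = 0.037 + 0.068 + 0.008 + 0.011 = 0.124; P(Grade=D | Supplier=S3) = 0.011/0.124 = 0.08871.
P(Supplier=S5) = 0.022 + 0.063 + 0.099 + 0.055 = 0.239; P(Grade=D | Supplier=S5) = 0.055/0.239 = 0.23013.
Difference = -0.1414.

-0.1414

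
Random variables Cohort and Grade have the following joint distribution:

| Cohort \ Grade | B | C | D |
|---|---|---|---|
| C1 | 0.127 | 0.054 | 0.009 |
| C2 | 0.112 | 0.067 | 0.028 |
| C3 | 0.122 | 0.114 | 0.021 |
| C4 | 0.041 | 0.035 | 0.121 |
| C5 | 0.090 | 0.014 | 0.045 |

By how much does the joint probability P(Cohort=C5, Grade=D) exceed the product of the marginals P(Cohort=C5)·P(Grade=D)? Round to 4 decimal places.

0.0116

P(Cohort=C5) = 0.090 + 0.014 + 0.045 = 0.149.
P(Grade=D) = 0.009 + 0.028 + 0.021 + 0.121 + 0.045 = 0.224.
P(Cohort=C5, Grade=D) − P(Cohort=C5)P(Grade=D) = 0.045 − 0.149×0.224 = 0.0116.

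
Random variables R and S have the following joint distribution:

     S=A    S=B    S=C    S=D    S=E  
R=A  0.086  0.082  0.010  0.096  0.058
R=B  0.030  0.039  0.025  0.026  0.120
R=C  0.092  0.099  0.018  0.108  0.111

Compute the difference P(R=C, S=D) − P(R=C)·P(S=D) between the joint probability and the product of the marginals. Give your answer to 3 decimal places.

P(R=C) = 0.092 + 0.099 + 0.018 + 0.108 + 0.111 = 0.428.
P(S=D) = 0.096 + 0.026 + 0.108 = 0.230.
P(R=C, S=D) − P(R=C)P(S=D) = 0.108 − 0.428×0.230 = 0.010.

0.010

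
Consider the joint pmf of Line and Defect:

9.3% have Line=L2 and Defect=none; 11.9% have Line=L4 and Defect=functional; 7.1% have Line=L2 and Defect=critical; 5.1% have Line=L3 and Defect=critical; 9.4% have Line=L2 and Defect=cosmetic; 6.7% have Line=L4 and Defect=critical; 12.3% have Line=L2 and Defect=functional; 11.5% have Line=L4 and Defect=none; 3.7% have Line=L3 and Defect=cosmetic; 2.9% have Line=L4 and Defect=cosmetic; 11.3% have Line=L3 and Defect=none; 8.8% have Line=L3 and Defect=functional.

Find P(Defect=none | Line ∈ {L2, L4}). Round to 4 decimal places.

0.2925

P(Line=L2) = 0.093 + 0.094 + 0.123 + 0.071 = 0.381.
P(Line=L4) = 0.115 + 0.029 + 0.119 + 0.067 = 0.330.
P(Line ∈ {L2, L4}) = 0.381 + 0.330 = 0.711; P(Defect=none, Line ∈ {L2, L4}) = 0.093 + 0.115 = 0.208.
P(Defect=none | Line ∈ {L2, L4}) = 0.208/0.711 = 0.2925.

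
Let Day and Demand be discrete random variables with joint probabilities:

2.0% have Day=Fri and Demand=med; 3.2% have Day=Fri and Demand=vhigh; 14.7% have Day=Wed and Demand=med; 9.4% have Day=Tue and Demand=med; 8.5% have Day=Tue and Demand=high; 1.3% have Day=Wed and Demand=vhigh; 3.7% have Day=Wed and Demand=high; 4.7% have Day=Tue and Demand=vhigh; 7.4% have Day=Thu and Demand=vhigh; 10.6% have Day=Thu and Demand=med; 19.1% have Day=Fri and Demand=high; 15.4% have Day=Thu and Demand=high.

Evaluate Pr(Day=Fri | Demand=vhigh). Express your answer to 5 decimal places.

P(Demand=vhigh) = 0.047 + 0.013 + 0.074 + 0.032 = 0.166.
P(Day=Fri | Demand=vhigh) = 0.032/0.166 = 0.19277.

0.19277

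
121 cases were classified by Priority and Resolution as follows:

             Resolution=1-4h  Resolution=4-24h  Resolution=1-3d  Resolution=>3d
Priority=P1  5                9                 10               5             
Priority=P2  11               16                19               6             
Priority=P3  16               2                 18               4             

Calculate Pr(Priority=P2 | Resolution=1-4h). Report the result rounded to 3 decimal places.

0.344

Total with Resolution=1-4h: 5 + 11 + 16 = 32.
P(Priority=P2 | Resolution=1-4h) = 11/32 = 0.344.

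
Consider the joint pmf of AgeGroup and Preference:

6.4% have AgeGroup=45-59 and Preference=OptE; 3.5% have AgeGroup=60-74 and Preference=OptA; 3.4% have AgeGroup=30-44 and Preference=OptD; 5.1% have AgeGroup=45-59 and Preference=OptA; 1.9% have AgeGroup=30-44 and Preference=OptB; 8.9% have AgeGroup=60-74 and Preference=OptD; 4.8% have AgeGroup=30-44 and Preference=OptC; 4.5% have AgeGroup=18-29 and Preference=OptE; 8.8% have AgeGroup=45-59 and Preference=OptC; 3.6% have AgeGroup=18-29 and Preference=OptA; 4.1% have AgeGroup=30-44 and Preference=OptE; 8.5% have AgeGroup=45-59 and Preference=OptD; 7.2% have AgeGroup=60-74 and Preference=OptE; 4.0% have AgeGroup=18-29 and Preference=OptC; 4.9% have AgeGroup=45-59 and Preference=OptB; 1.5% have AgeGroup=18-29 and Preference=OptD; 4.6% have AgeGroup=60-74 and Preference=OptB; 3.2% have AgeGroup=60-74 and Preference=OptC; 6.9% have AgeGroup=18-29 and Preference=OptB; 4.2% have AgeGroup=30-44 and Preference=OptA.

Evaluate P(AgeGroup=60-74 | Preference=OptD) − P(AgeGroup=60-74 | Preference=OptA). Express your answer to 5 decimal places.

P(Preference=OptD) = 0.015 + 0.034 + 0.085 + 0.089 = 0.223; P(AgeGroup=60-74 | Preference=OptD) = 0.089/0.223 = 0.399103.
P(Preference=OptA) = 0.036 + 0.042 + 0.051 + 0.035 = 0.164; P(AgeGroup=60-74 | Preference=OptA) = 0.035/0.164 = 0.213415.
Difference = 0.18569.

0.18569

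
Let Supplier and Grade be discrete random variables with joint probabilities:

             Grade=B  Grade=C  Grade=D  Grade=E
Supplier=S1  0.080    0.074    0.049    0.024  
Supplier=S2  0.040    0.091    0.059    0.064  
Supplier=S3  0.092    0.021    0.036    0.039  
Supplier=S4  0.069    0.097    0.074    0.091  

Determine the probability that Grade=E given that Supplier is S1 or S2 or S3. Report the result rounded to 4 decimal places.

0.1898

P(Supplier=S1) = 0.080 + 0.074 + 0.049 + 0.024 = 0.227.
P(Supplier=S2) = 0.040 + 0.091 + 0.059 + 0.064 = 0.254.
P(Supplier=S3) = 0.092 + 0.021 + 0.036 + 0.039 = 0.188.
P(Supplier ∈ {S1, S2, S3}) = 0.227 + 0.254 + 0.188 = 0.669; P(Grade=E, Supplier ∈ {S1, S2, S3}) = 0.024 + 0.064 + 0.039 = 0.127.
P(Grade=E | Supplier ∈ {S1, S2, S3}) = 0.127/0.669 = 0.1898.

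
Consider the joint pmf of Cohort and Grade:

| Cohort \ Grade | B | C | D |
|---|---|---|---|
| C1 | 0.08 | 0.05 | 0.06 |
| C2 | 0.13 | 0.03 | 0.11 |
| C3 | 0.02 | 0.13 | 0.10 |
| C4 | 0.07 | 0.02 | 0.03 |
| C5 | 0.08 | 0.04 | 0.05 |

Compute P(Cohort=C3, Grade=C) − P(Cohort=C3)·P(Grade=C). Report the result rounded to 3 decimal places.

P(Cohort=C3) = 0.02 + 0.13 + 0.10 = 0.25.
P(Grade=C) = 0.05 + 0.03 + 0.13 + 0.02 + 0.04 = 0.27.
P(Cohort=C3, Grade=C) − P(Cohort=C3)P(Grade=C) = 0.13 − 0.25×0.27 = 0.063.

0.063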